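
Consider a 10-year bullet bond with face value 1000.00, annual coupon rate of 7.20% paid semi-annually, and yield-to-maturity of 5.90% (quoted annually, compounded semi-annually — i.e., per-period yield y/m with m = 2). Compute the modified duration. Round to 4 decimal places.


Coupon per period c = face * coupon_rate / m = 36.000000
Periods per year m = 2; per-period yield y/m = 0.029500
Number of cashflows N = 20
Cashflows (t years, CF_t, discount factor 1/(1+y/m)^(m*t), PV):
  t = 0.5000: CF_t = 36.000000, DF = 0.971345, PV = 34.968431
  t = 1.0000: CF_t = 36.000000, DF = 0.943512, PV = 33.966422
  t = 1.5000: CF_t = 36.000000, DF = 0.916476, PV = 32.993125
  t = 2.0000: CF_t = 36.000000, DF = 0.890214, PV = 32.047717
  t = 2.5000: CF_t = 36.000000, DF = 0.864706, PV = 31.129400
  t = 3.0000: CF_t = 36.000000, DF = 0.839928, PV = 30.237397
  t = 3.5000: CF_t = 36.000000, DF = 0.815860, PV = 29.370953
  t = 4.0000: CF_t = 36.000000, DF = 0.792482, PV = 28.529338
  t = 4.5000: CF_t = 36.000000, DF = 0.769773, PV = 27.711839
  t = 5.0000: CF_t = 36.000000, DF = 0.747716, PV = 26.917765
  t = 5.5000: CF_t = 36.000000, DF = 0.726290, PV = 26.146445
  t = 6.0000: CF_t = 36.000000, DF = 0.705479, PV = 25.397226
  t = 6.5000: CF_t = 36.000000, DF = 0.685263, PV = 24.669477
  t = 7.0000: CF_t = 36.000000, DF = 0.665627, PV = 23.962581
  t = 7.5000: CF_t = 36.000000, DF = 0.646554, PV = 23.275940
  t = 8.0000: CF_t = 36.000000, DF = 0.628027, PV = 22.608976
  t = 8.5000: CF_t = 36.000000, DF = 0.610031, PV = 21.961123
  t = 9.0000: CF_t = 36.000000, DF = 0.592551, PV = 21.331833
  t = 9.5000: CF_t = 36.000000, DF = 0.575572, PV = 20.720576
  t = 10.0000: CF_t = 1036.000000, DF = 0.559079, PV = 579.205579
Price P = sum_t PV_t = 1097.152141
First compute Macaulay numerator sum_t t * PV_t:
  t * PV_t at t = 0.5000: 17.484216
  t * PV_t at t = 1.0000: 33.966422
  t * PV_t at t = 1.5000: 49.489687
  t * PV_t at t = 2.0000: 64.095434
  t * PV_t at t = 2.5000: 77.823499
  t * PV_t at t = 3.0000: 90.712190
  t * PV_t at t = 3.5000: 102.798337
  t * PV_t at t = 4.0000: 114.117352
  t * PV_t at t = 4.5000: 124.703274
  t * PV_t at t = 5.0000: 134.588823
  t * PV_t at t = 5.5000: 143.805445
  t * PV_t at t = 6.0000: 152.383358
  t * PV_t at t = 6.5000: 160.351599
  t * PV_t at t = 7.0000: 167.738064
  t * PV_t at t = 7.5000: 174.569553
  t * PV_t at t = 8.0000: 180.871805
  t * PV_t at t = 8.5000: 186.669541
  t * PV_t at t = 9.0000: 191.986501
  t * PV_t at t = 9.5000: 196.845476
  t * PV_t at t = 10.0000: 5792.055789
Macaulay duration D = 8157.056364 / 1097.152141 = 7.434754
Modified duration = D / (1 + y/m) = 7.434754 / (1 + 0.029500) = 7.221714

Answer: Modified duration = 7.2217


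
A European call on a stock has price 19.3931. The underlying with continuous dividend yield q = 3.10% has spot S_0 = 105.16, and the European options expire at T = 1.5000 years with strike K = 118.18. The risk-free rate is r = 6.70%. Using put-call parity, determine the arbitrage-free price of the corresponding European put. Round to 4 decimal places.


Answer: Put price = 25.8913

Derivation:
Put-call parity: C - P = S_0 * exp(-qT) - K * exp(-rT).
S_0 * exp(-qT) = 105.1600 * 0.95456456 = 100.38200919
K * exp(-rT) = 118.1800 * 0.90438511 = 106.88023258
P = C - S*exp(-qT) + K*exp(-rT)
P = 19.3931 - 100.38200919 + 106.88023258 = 25.8913


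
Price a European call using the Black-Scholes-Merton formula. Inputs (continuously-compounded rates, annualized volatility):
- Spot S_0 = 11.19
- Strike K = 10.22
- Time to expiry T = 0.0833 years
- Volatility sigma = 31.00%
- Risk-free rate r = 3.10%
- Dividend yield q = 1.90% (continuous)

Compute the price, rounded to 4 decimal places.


d1 = (ln(S/K) + (r - q + 0.5*sigma^2) * T) / (sigma * sqrt(T)) = 1.06934854
d2 = d1 - sigma * sqrt(T) = 0.97987715
exp(-rT) = 0.99742103; exp(-qT) = 0.99841855
C = S_0 * exp(-qT) * N(d1) - K * exp(-rT) * N(d2)
N(d1) = 0.85754368; N(d2) = 0.83642662
C = 11.1900 * 0.99841855 * 0.85754368 - 10.2200 * 0.99742103 * 0.83642662 = 1.0545

Answer: Price = 1.0545


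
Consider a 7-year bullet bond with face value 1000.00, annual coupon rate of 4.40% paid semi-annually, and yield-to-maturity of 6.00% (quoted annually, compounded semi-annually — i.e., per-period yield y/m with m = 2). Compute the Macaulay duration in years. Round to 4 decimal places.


Coupon per period c = face * coupon_rate / m = 22.000000
Periods per year m = 2; per-period yield y/m = 0.030000
Number of cashflows N = 14
Cashflows (t years, CF_t, discount factor 1/(1+y/m)^(m*t), PV):
  t = 0.5000: CF_t = 22.000000, DF = 0.970874, PV = 21.359223
  t = 1.0000: CF_t = 22.000000, DF = 0.942596, PV = 20.737110
  t = 1.5000: CF_t = 22.000000, DF = 0.915142, PV = 20.133117
  t = 2.0000: CF_t = 22.000000, DF = 0.888487, PV = 19.546715
  t = 2.5000: CF_t = 22.000000, DF = 0.862609, PV = 18.977393
  t = 3.0000: CF_t = 22.000000, DF = 0.837484, PV = 18.424654
  t = 3.5000: CF_t = 22.000000, DF = 0.813092, PV = 17.888013
  t = 4.0000: CF_t = 22.000000, DF = 0.789409, PV = 17.367003
  t = 4.5000: CF_t = 22.000000, DF = 0.766417, PV = 16.861168
  t = 5.0000: CF_t = 22.000000, DF = 0.744094, PV = 16.370066
  t = 5.5000: CF_t = 22.000000, DF = 0.722421, PV = 15.893268
  t = 6.0000: CF_t = 22.000000, DF = 0.701380, PV = 15.430357
  t = 6.5000: CF_t = 22.000000, DF = 0.680951, PV = 14.980929
  t = 7.0000: CF_t = 1022.000000, DF = 0.661118, PV = 675.662398
Price P = sum_t PV_t = 909.631415
Macaulay numerator sum_t t * PV_t:
  t * PV_t at t = 0.5000: 10.679612
  t * PV_t at t = 1.0000: 20.737110
  t * PV_t at t = 1.5000: 30.199675
  t * PV_t at t = 2.0000: 39.093430
  t * PV_t at t = 2.5000: 47.443483
  t * PV_t at t = 3.0000: 55.273961
  t * PV_t at t = 3.5000: 62.608046
  t * PV_t at t = 4.0000: 69.468013
  t * PV_t at t = 4.5000: 75.875257
  t * PV_t at t = 5.0000: 81.850331
  t * PV_t at t = 5.5000: 87.412974
  t * PV_t at t = 6.0000: 92.582144
  t * PV_t at t = 6.5000: 97.376042
  t * PV_t at t = 7.0000: 4729.636783
Macaulay duration D = (sum_t t * PV_t) / P = 5500.236860 / 909.631415 = 6.046665

Answer: Macaulay duration = 6.0467 years


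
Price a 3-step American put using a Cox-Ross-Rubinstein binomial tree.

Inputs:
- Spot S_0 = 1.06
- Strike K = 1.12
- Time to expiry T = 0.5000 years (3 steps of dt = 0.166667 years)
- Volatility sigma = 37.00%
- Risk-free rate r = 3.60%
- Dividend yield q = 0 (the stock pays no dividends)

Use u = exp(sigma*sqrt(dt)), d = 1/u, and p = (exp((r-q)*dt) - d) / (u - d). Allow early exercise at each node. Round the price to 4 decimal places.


dt = T/N = 0.166667
u = exp(sigma*sqrt(dt)) = 1.163057; d = 1/u = 0.859803
p = (exp((r-q)*dt) - d) / (u - d) = 0.482154
Discount per step: exp(-r*dt) = 0.994018
Stock lattice S(k, i) with i counting down-moves:
  k=0: S(0,0) = 1.0600
  k=1: S(1,0) = 1.2328; S(1,1) = 0.9114
  k=2: S(2,0) = 1.4339; S(2,1) = 1.0600; S(2,2) = 0.7836
  k=3: S(3,0) = 1.6677; S(3,1) = 1.2328; S(3,2) = 0.9114; S(3,3) = 0.6738
Terminal payoffs V(N, i) = max(K - S_T, 0):
  V(3,0) = 0.000000; V(3,1) = 0.000000; V(3,2) = 0.208609; V(3,3) = 0.446244
Backward induction: V(k, i) = exp(-r*dt) * [p * V(k+1, i) + (1-p) * V(k+1, i+1)]; then take max(V_cont, immediate exercise) for American.
  V(2,0) = exp(-r*dt) * [p*0.000000 + (1-p)*0.000000] = 0.000000; exercise = 0.000000; V(2,0) = max -> 0.000000
  V(2,1) = exp(-r*dt) * [p*0.000000 + (1-p)*0.208609] = 0.107381; exercise = 0.060000; V(2,1) = max -> 0.107381
  V(2,2) = exp(-r*dt) * [p*0.208609 + (1-p)*0.446244] = 0.329683; exercise = 0.336383; V(2,2) = max -> 0.336383
  V(1,0) = exp(-r*dt) * [p*0.000000 + (1-p)*0.107381] = 0.055274; exercise = 0.000000; V(1,0) = max -> 0.055274
  V(1,1) = exp(-r*dt) * [p*0.107381 + (1-p)*0.336383] = 0.224617; exercise = 0.208609; V(1,1) = max -> 0.224617
  V(0,0) = exp(-r*dt) * [p*0.055274 + (1-p)*0.224617] = 0.142113; exercise = 0.060000; V(0,0) = max -> 0.142113

Answer: Price = V(0,0) = 0.1421


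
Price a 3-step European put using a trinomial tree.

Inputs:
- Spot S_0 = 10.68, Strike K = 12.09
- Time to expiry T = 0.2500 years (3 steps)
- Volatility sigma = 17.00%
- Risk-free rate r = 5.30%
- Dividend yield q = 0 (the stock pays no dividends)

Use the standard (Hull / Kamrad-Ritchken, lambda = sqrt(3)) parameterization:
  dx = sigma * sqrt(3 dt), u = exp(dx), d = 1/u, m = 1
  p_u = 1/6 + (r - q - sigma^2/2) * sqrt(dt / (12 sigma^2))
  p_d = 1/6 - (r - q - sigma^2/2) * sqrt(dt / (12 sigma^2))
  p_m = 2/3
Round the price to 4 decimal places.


dt = T/N = 0.083333; dx = sigma*sqrt(3*dt) = 0.085000
u = exp(dx) = 1.088717; d = 1/u = 0.918512
p_u = 0.185564, p_m = 0.666667, p_d = 0.147770
Discount per step: exp(-r*dt) = 0.995593
Stock lattice S(k, j) with j the centered position index:
  k=0: S(0,+0) = 10.6800
  k=1: S(1,-1) = 9.8097; S(1,+0) = 10.6800; S(1,+1) = 11.6275
  k=2: S(2,-2) = 9.0103; S(2,-1) = 9.8097; S(2,+0) = 10.6800; S(2,+1) = 11.6275; S(2,+2) = 12.6591
  k=3: S(3,-3) = 8.2761; S(3,-2) = 9.0103; S(3,-1) = 9.8097; S(3,+0) = 10.6800; S(3,+1) = 11.6275; S(3,+2) = 12.6591; S(3,+3) = 13.7821
Terminal payoffs V(N, j) = max(K - S_T, 0):
  V(3,-3) = 3.813892; V(3,-2) = 3.079660; V(3,-1) = 2.280289; V(3,+0) = 1.410000; V(3,+1) = 0.462502; V(3,+2) = 0.000000; V(3,+3) = 0.000000
Backward induction: V(k, j) = exp(-r*dt) * [p_u * V(k+1, j+1) + p_m * V(k+1, j) + p_d * V(k+1, j-1)]
  V(2,-2) = exp(-r*dt) * [p_u*2.280289 + p_m*3.079660 + p_d*3.813892] = 3.026426
  V(2,-1) = exp(-r*dt) * [p_u*1.410000 + p_m*2.280289 + p_d*3.079660] = 2.227060
  V(2,+0) = exp(-r*dt) * [p_u*0.462502 + p_m*1.410000 + p_d*2.280289] = 1.356775
  V(2,+1) = exp(-r*dt) * [p_u*0.000000 + p_m*0.462502 + p_d*1.410000] = 0.514413
  V(2,+2) = exp(-r*dt) * [p_u*0.000000 + p_m*0.000000 + p_d*0.462502] = 0.068043
  V(1,-1) = exp(-r*dt) * [p_u*1.356775 + p_m*2.227060 + p_d*3.026426] = 2.174065
  V(1,+0) = exp(-r*dt) * [p_u*0.514413 + p_m*1.356775 + p_d*2.227060] = 1.323208
  V(1,+1) = exp(-r*dt) * [p_u*0.068043 + p_m*0.514413 + p_d*1.356775] = 0.553608
  V(0,+0) = exp(-r*dt) * [p_u*0.553608 + p_m*1.323208 + p_d*2.174065] = 1.300373

Answer: Price = V(0,0) = 1.3004


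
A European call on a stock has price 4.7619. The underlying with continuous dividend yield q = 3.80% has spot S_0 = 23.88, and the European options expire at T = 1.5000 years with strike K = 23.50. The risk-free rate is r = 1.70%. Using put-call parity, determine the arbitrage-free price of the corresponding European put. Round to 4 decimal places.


Answer: Put price = 5.1133

Derivation:
Put-call parity: C - P = S_0 * exp(-qT) - K * exp(-rT).
S_0 * exp(-qT) = 23.8800 * 0.94459407 = 22.55690638
K * exp(-rT) = 23.5000 * 0.97482238 = 22.90832591
P = C - S*exp(-qT) + K*exp(-rT)
P = 4.7619 - 22.55690638 + 22.90832591 = 5.1133


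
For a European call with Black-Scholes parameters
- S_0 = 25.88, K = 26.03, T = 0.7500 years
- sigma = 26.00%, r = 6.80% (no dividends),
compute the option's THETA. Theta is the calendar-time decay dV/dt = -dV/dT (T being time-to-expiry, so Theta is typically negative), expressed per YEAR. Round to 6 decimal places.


Answer: Theta = -2.375717

Derivation:
d1 = 0.3134157067; d2 = 0.0882491017
phi(d1) = 0.3798217422; exp(-qT) = 1.0000000000; exp(-rT) = 0.9502786705
Theta = -S*exp(-qT)*phi(d1)*sigma/(2*sqrt(T)) - r*K*exp(-rT)*N(d2) + q*S*exp(-qT)*N(d1)
N(d1) = 0.6230175736; N(d2) = 0.5351606540; sqrt(T) = 0.8660254038
Term 1 = -25.8800 * 1.0000000000 * 0.3798217422 * 0.2600 / (2 * 0.8660254038) = -1.4755597975
Term 2 = -0.0680 * 26.0300 * 0.9502786705 * 0.5351606540 = -0.9001569480
Term 3 = 0 (no dividend yield, q = 0)
Theta = -1.4755597975 + (-0.9001569480) + (0.0000000000) = -2.375717


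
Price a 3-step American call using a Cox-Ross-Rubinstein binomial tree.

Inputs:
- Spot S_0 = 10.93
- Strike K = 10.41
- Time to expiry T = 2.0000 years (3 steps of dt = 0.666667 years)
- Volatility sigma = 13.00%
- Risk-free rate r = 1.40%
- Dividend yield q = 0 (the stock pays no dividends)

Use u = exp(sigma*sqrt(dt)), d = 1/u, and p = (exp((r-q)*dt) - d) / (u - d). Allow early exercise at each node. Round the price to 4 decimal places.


Answer: Price = V(0,0) = 1.2801

Derivation:
dt = T/N = 0.666667
u = exp(sigma*sqrt(dt)) = 1.111983; d = 1/u = 0.899295
p = (exp((r-q)*dt) - d) / (u - d) = 0.517577
Discount per step: exp(-r*dt) = 0.990710
Stock lattice S(k, i) with i counting down-moves:
  k=0: S(0,0) = 10.9300
  k=1: S(1,0) = 12.1540; S(1,1) = 9.8293
  k=2: S(2,0) = 13.5150; S(2,1) = 10.9300; S(2,2) = 8.8394
  k=3: S(3,0) = 15.0284; S(3,1) = 12.1540; S(3,2) = 9.8293; S(3,3) = 7.9493
Terminal payoffs V(N, i) = max(S_T - K, 0):
  V(3,0) = 4.618448; V(3,1) = 1.743970; V(3,2) = 0.000000; V(3,3) = 0.000000
Backward induction: V(k, i) = exp(-r*dt) * [p * V(k+1, i) + (1-p) * V(k+1, i+1)]; then take max(V_cont, immediate exercise) for American.
  V(2,0) = exp(-r*dt) * [p*4.618448 + (1-p)*1.743970] = 3.201711; exercise = 3.105003; V(2,0) = max -> 3.201711
  V(2,1) = exp(-r*dt) * [p*1.743970 + (1-p)*0.000000] = 0.894253; exercise = 0.520000; V(2,1) = max -> 0.894253
  V(2,2) = exp(-r*dt) * [p*0.000000 + (1-p)*0.000000] = 0.000000; exercise = 0.000000; V(2,2) = max -> 0.000000
  V(1,0) = exp(-r*dt) * [p*3.201711 + (1-p)*0.894253] = 2.069138; exercise = 1.743970; V(1,0) = max -> 2.069138
  V(1,1) = exp(-r*dt) * [p*0.894253 + (1-p)*0.000000] = 0.458545; exercise = 0.000000; V(1,1) = max -> 0.458545
  V(0,0) = exp(-r*dt) * [p*2.069138 + (1-p)*0.458545] = 1.280147; exercise = 0.520000; V(0,0) = max -> 1.280147


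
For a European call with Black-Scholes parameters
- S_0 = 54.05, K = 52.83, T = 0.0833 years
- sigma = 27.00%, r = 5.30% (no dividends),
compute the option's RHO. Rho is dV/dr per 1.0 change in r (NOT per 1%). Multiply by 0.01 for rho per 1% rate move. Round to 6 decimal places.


d1 = 0.3885897816; d2 = 0.3106630853
phi(d1) = 0.3699307169; exp(-qT) = 1.0000000000; exp(-rT) = 0.9955948313
N(d2) = 0.6219716184
Rho = K*T*exp(-rT)*N(d2) = 52.8300 * 0.0833 * 0.9955948313 * 0.6219716184 = 2.725077

Answer: Rho = 2.725077


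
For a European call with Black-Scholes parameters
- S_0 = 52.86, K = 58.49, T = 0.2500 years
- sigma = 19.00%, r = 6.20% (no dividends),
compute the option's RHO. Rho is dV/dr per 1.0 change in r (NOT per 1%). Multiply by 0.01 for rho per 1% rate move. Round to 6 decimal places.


d1 = -0.8546988450; d2 = -0.9496988450
phi(d1) = 0.2768737671; exp(-qT) = 1.0000000000; exp(-rT) = 0.9846195068
N(d2) = 0.1711326484
Rho = K*T*exp(-rT)*N(d2) = 58.4900 * 0.2500 * 0.9846195068 * 0.1711326484 = 2.463899

Answer: Rho = 2.463899


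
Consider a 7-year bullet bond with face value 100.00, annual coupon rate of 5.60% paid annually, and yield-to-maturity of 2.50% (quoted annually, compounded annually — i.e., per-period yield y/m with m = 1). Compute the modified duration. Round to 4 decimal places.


Answer: Modified duration = 5.9311

Derivation:
Coupon per period c = face * coupon_rate / m = 5.600000
Periods per year m = 1; per-period yield y/m = 0.025000
Number of cashflows N = 7
Cashflows (t years, CF_t, discount factor 1/(1+y/m)^(m*t), PV):
  t = 1.0000: CF_t = 5.600000, DF = 0.975610, PV = 5.463415
  t = 2.0000: CF_t = 5.600000, DF = 0.951814, PV = 5.330161
  t = 3.0000: CF_t = 5.600000, DF = 0.928599, PV = 5.200157
  t = 4.0000: CF_t = 5.600000, DF = 0.905951, PV = 5.073324
  t = 5.0000: CF_t = 5.600000, DF = 0.883854, PV = 4.949584
  t = 6.0000: CF_t = 5.600000, DF = 0.862297, PV = 4.828862
  t = 7.0000: CF_t = 105.600000, DF = 0.841265, PV = 88.837609
Price P = sum_t PV_t = 119.683111
First compute Macaulay numerator sum_t t * PV_t:
  t * PV_t at t = 1.0000: 5.463415
  t * PV_t at t = 2.0000: 10.660321
  t * PV_t at t = 3.0000: 15.600470
  t * PV_t at t = 4.0000: 20.293294
  t * PV_t at t = 5.0000: 24.747920
  t * PV_t at t = 6.0000: 28.973175
  t * PV_t at t = 7.0000: 621.863262
Macaulay duration D = 727.601857 / 119.683111 = 6.079403
Modified duration = D / (1 + y/m) = 6.079403 / (1 + 0.025000) = 5.931125


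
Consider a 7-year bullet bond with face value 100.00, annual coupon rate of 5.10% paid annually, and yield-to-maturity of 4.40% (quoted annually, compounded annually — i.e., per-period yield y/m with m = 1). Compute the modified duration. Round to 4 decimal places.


Coupon per period c = face * coupon_rate / m = 5.100000
Periods per year m = 1; per-period yield y/m = 0.044000
Number of cashflows N = 7
Cashflows (t years, CF_t, discount factor 1/(1+y/m)^(m*t), PV):
  t = 1.0000: CF_t = 5.100000, DF = 0.957854, PV = 4.885057
  t = 2.0000: CF_t = 5.100000, DF = 0.917485, PV = 4.679174
  t = 3.0000: CF_t = 5.100000, DF = 0.878817, PV = 4.481967
  t = 4.0000: CF_t = 5.100000, DF = 0.841779, PV = 4.293072
  t = 5.0000: CF_t = 5.100000, DF = 0.806302, PV = 4.112138
  t = 6.0000: CF_t = 5.100000, DF = 0.772320, PV = 3.938830
  t = 7.0000: CF_t = 105.100000, DF = 0.739770, PV = 77.749790
Price P = sum_t PV_t = 104.140028
First compute Macaulay numerator sum_t t * PV_t:
  t * PV_t at t = 1.0000: 4.885057
  t * PV_t at t = 2.0000: 9.358348
  t * PV_t at t = 3.0000: 13.445902
  t * PV_t at t = 4.0000: 17.172288
  t * PV_t at t = 5.0000: 20.560690
  t * PV_t at t = 6.0000: 23.632977
  t * PV_t at t = 7.0000: 544.248531
Macaulay duration D = 633.303793 / 104.140028 = 6.081272
Modified duration = D / (1 + y/m) = 6.081272 / (1 + 0.044000) = 5.824973

Answer: Modified duration = 5.8250


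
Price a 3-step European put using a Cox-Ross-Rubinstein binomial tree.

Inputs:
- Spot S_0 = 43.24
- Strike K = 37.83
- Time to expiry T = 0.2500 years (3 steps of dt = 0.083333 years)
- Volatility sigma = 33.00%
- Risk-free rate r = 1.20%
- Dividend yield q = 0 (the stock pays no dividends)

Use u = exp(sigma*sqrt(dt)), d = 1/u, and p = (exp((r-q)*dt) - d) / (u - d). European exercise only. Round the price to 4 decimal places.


Answer: Price = V(0,0) = 0.7422

Derivation:
dt = T/N = 0.083333
u = exp(sigma*sqrt(dt)) = 1.099948; d = 1/u = 0.909134
p = (exp((r-q)*dt) - d) / (u - d) = 0.481446
Discount per step: exp(-r*dt) = 0.999000
Stock lattice S(k, i) with i counting down-moves:
  k=0: S(0,0) = 43.2400
  k=1: S(1,0) = 47.5617; S(1,1) = 39.3110
  k=2: S(2,0) = 52.3154; S(2,1) = 43.2400; S(2,2) = 35.7389
  k=3: S(3,0) = 57.5443; S(3,1) = 47.5617; S(3,2) = 39.3110; S(3,3) = 32.4915
Terminal payoffs V(N, i) = max(K - S_T, 0):
  V(3,0) = 0.000000; V(3,1) = 0.000000; V(3,2) = 0.000000; V(3,3) = 5.338529
Backward induction: V(k, i) = exp(-r*dt) * [p * V(k+1, i) + (1-p) * V(k+1, i+1)].
  V(2,0) = exp(-r*dt) * [p*0.000000 + (1-p)*0.000000] = 0.000000
  V(2,1) = exp(-r*dt) * [p*0.000000 + (1-p)*0.000000] = 0.000000
  V(2,2) = exp(-r*dt) * [p*0.000000 + (1-p)*5.338529] = 2.765551
  V(1,0) = exp(-r*dt) * [p*0.000000 + (1-p)*0.000000] = 0.000000
  V(1,1) = exp(-r*dt) * [p*0.000000 + (1-p)*2.765551] = 1.432655
  V(0,0) = exp(-r*dt) * [p*0.000000 + (1-p)*1.432655] = 0.742167


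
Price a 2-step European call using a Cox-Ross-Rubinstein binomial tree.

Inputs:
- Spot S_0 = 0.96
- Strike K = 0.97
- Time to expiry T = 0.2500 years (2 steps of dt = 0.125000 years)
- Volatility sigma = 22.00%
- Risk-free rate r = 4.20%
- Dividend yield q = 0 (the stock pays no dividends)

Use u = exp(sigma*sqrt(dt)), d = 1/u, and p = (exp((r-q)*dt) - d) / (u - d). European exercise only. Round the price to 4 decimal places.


Answer: Price = V(0,0) = 0.0397

Derivation:
dt = T/N = 0.125000
u = exp(sigma*sqrt(dt)) = 1.080887; d = 1/u = 0.925166
p = (exp((r-q)*dt) - d) / (u - d) = 0.514367
Discount per step: exp(-r*dt) = 0.994764
Stock lattice S(k, i) with i counting down-moves:
  k=0: S(0,0) = 0.9600
  k=1: S(1,0) = 1.0377; S(1,1) = 0.8882
  k=2: S(2,0) = 1.1216; S(2,1) = 0.9600; S(2,2) = 0.8217
Terminal payoffs V(N, i) = max(S_T - K, 0):
  V(2,0) = 0.151583; V(2,1) = 0.000000; V(2,2) = 0.000000
Backward induction: V(k, i) = exp(-r*dt) * [p * V(k+1, i) + (1-p) * V(k+1, i+1)].
  V(1,0) = exp(-r*dt) * [p*0.151583 + (1-p)*0.000000] = 0.077561
  V(1,1) = exp(-r*dt) * [p*0.000000 + (1-p)*0.000000] = 0.000000
  V(0,0) = exp(-r*dt) * [p*0.077561 + (1-p)*0.000000] = 0.039686


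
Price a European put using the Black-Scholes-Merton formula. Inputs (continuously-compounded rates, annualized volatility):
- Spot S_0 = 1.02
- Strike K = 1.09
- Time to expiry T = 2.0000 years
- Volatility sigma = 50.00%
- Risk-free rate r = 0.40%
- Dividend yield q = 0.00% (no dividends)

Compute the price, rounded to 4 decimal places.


Answer: Price = 0.3219

Derivation:
d1 = (ln(S/K) + (r - q + 0.5*sigma^2) * T) / (sigma * sqrt(T)) = 0.27099858
d2 = d1 - sigma * sqrt(T) = -0.43610820
exp(-rT) = 0.99203191; exp(-qT) = 1.00000000
P = K * exp(-rT) * N(-d2) - S_0 * exp(-qT) * N(-d1)
N(-d1) = 0.39319606; N(-d2) = 0.66862089
P = 1.0900 * 0.99203191 * 0.66862089 - 1.0200 * 1.00000000 * 0.39319606 = 0.3219


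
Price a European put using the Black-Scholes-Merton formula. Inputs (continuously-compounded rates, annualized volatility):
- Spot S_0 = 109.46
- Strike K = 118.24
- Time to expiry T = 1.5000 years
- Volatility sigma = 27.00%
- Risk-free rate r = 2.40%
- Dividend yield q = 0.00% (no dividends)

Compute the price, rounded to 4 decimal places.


d1 = (ln(S/K) + (r - q + 0.5*sigma^2) * T) / (sigma * sqrt(T)) = 0.04087844
d2 = d1 - sigma * sqrt(T) = -0.28980267
exp(-rT) = 0.96464029; exp(-qT) = 1.00000000
P = K * exp(-rT) * N(-d2) - S_0 * exp(-qT) * N(-d1)
N(-d1) = 0.48369640; N(-d2) = 0.61401640
P = 118.2400 * 0.96464029 * 0.61401640 - 109.4600 * 1.00000000 * 0.48369640 = 17.0887

Answer: Price = 17.0887


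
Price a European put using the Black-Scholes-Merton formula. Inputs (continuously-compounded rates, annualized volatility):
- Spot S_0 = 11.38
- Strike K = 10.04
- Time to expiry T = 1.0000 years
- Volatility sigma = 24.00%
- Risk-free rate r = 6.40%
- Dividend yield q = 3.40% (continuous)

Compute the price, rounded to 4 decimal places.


d1 = (ln(S/K) + (r - q + 0.5*sigma^2) * T) / (sigma * sqrt(T)) = 0.76700131
d2 = d1 - sigma * sqrt(T) = 0.52700131
exp(-rT) = 0.93800500; exp(-qT) = 0.96657150
P = K * exp(-rT) * N(-d2) - S_0 * exp(-qT) * N(-d1)
N(-d1) = 0.22154037; N(-d2) = 0.29909634
P = 10.0400 * 0.93800500 * 0.29909634 - 11.3800 * 0.96657150 * 0.22154037 = 0.3799

Answer: Price = 0.3799


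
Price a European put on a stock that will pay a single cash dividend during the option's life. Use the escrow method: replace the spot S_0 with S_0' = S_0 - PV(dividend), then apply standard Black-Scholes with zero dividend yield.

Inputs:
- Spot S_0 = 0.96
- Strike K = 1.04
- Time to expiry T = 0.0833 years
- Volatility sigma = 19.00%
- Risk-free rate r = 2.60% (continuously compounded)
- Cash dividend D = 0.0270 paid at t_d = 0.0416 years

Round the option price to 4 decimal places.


Answer: Price = 0.1053

Derivation:
PV(D) = D * exp(-r * t_d) = 0.0270 * 0.99891898 = 0.02697081
S_0' = S_0 - PV(D) = 0.9600 - 0.02697081 = 0.93302919
d1 = (ln(S_0'/K) + (r + sigma^2/2)*T) / (sigma*sqrt(T)) = -1.91238690
d2 = d1 - sigma*sqrt(T) = -1.96722420
exp(-rT) = 0.99783654
N(-d1) = 0.97208671; N(-d2) = 0.97542132
P = K * exp(-rT) * N(-d2) - S_0' * N(-d1) = 1.0400 * 0.99783654 * 0.97542132 - 0.93302919 * 0.97208671 = 0.1053


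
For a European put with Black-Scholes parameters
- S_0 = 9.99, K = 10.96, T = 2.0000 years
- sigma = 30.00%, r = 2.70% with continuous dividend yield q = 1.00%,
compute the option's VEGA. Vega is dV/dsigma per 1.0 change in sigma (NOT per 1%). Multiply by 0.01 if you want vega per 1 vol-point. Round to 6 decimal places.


d1 = 0.0738509656; d2 = -0.3504131031
phi(d1) = 0.3978558538; exp(-qT) = 0.9801986733; exp(-rT) = 0.9474321065
Vega = S * exp(-qT) * phi(d1) * sqrt(T) = 9.9900 * 0.9801986733 * 0.3978558538 * 1.4142135624 = 5.509604

Answer: Vega = 5.509604


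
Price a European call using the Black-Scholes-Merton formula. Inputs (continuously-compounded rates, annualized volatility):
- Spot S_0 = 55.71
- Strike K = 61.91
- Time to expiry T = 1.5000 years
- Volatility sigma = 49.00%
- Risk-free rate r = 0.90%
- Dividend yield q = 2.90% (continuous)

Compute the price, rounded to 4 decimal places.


d1 = (ln(S/K) + (r - q + 0.5*sigma^2) * T) / (sigma * sqrt(T)) = 0.07423945
d2 = d1 - sigma * sqrt(T) = -0.52588554
exp(-rT) = 0.98659072; exp(-qT) = 0.95743255
C = S_0 * exp(-qT) * N(d1) - K * exp(-rT) * N(d2)
N(d1) = 0.52959007; N(d2) = 0.29948387
C = 55.7100 * 0.95743255 * 0.52959007 - 61.9100 * 0.98659072 * 0.29948387 = 9.9552

Answer: Price = 9.9552


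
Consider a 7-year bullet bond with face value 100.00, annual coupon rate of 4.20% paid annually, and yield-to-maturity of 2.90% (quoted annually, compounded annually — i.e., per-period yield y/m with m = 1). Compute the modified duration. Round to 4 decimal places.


Answer: Modified duration = 6.0675

Derivation:
Coupon per period c = face * coupon_rate / m = 4.200000
Periods per year m = 1; per-period yield y/m = 0.029000
Number of cashflows N = 7
Cashflows (t years, CF_t, discount factor 1/(1+y/m)^(m*t), PV):
  t = 1.0000: CF_t = 4.200000, DF = 0.971817, PV = 4.081633
  t = 2.0000: CF_t = 4.200000, DF = 0.944429, PV = 3.966601
  t = 3.0000: CF_t = 4.200000, DF = 0.917812, PV = 3.854812
  t = 4.0000: CF_t = 4.200000, DF = 0.891946, PV = 3.746173
  t = 5.0000: CF_t = 4.200000, DF = 0.866808, PV = 3.640595
  t = 6.0000: CF_t = 4.200000, DF = 0.842379, PV = 3.537994
  t = 7.0000: CF_t = 104.200000, DF = 0.818639, PV = 85.302173
Price P = sum_t PV_t = 108.129980
First compute Macaulay numerator sum_t t * PV_t:
  t * PV_t at t = 1.0000: 4.081633
  t * PV_t at t = 2.0000: 7.933202
  t * PV_t at t = 3.0000: 11.564435
  t * PV_t at t = 4.0000: 14.984691
  t * PV_t at t = 5.0000: 18.202977
  t * PV_t at t = 6.0000: 21.227962
  t * PV_t at t = 7.0000: 597.115212
Macaulay duration D = 675.110112 / 108.129980 = 6.243505
Modified duration = D / (1 + y/m) = 6.243505 / (1 + 0.029000) = 6.067547


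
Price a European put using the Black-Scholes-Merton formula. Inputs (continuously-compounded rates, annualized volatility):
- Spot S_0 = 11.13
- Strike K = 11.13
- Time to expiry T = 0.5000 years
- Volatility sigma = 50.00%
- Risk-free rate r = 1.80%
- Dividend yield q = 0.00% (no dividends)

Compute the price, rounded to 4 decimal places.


d1 = (ln(S/K) + (r - q + 0.5*sigma^2) * T) / (sigma * sqrt(T)) = 0.20223254
d2 = d1 - sigma * sqrt(T) = -0.15132085
exp(-rT) = 0.99104038; exp(-qT) = 1.00000000
P = K * exp(-rT) * N(-d2) - S_0 * exp(-qT) * N(-d1)
N(-d1) = 0.41986747; N(-d2) = 0.56013869
P = 11.1300 * 0.99104038 * 0.56013869 - 11.1300 * 1.00000000 * 0.41986747 = 1.5054

Answer: Price = 1.5054


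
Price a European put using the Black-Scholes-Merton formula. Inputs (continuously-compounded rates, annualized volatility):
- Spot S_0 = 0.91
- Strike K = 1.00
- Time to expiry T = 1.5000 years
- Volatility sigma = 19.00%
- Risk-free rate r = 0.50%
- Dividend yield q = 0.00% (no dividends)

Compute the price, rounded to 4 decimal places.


d1 = (ln(S/K) + (r - q + 0.5*sigma^2) * T) / (sigma * sqrt(T)) = -0.25670515
d2 = d1 - sigma * sqrt(T) = -0.48940667
exp(-rT) = 0.99252805; exp(-qT) = 1.00000000
P = K * exp(-rT) * N(-d2) - S_0 * exp(-qT) * N(-d1)
N(-d1) = 0.60129680; N(-d2) = 0.68772309
P = 1.0000 * 0.99252805 * 0.68772309 - 0.9100 * 1.00000000 * 0.60129680 = 0.1354

Answer: Price = 0.1354


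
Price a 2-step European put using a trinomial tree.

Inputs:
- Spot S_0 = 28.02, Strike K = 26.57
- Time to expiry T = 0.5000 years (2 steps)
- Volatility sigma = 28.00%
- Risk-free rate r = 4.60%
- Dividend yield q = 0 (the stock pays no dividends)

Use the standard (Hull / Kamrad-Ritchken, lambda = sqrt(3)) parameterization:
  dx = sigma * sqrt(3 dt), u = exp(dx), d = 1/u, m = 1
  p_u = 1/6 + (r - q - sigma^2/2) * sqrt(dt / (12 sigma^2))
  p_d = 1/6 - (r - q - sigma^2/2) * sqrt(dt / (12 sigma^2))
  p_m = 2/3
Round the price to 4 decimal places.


Answer: Price = V(0,0) = 1.2169

Derivation:
dt = T/N = 0.250000; dx = sigma*sqrt(3*dt) = 0.242487
u = exp(dx) = 1.274415; d = 1/u = 0.784674
p_u = 0.170172, p_m = 0.666667, p_d = 0.163161
Discount per step: exp(-r*dt) = 0.988566
Stock lattice S(k, j) with j the centered position index:
  k=0: S(0,+0) = 28.0200
  k=1: S(1,-1) = 21.9866; S(1,+0) = 28.0200; S(1,+1) = 35.7091
  k=2: S(2,-2) = 17.2523; S(2,-1) = 21.9866; S(2,+0) = 28.0200; S(2,+1) = 35.7091; S(2,+2) = 45.5082
Terminal payoffs V(N, j) = max(K - S_T, 0):
  V(2,-2) = 9.317720; V(2,-1) = 4.583438; V(2,+0) = 0.000000; V(2,+1) = 0.000000; V(2,+2) = 0.000000
Backward induction: V(k, j) = exp(-r*dt) * [p_u * V(k+1, j+1) + p_m * V(k+1, j) + p_d * V(k+1, j-1)]
  V(1,-1) = exp(-r*dt) * [p_u*0.000000 + p_m*4.583438 + p_d*9.317720] = 4.523596
  V(1,+0) = exp(-r*dt) * [p_u*0.000000 + p_m*0.000000 + p_d*4.583438] = 0.739289
  V(1,+1) = exp(-r*dt) * [p_u*0.000000 + p_m*0.000000 + p_d*0.000000] = 0.000000
  V(0,+0) = exp(-r*dt) * [p_u*0.000000 + p_m*0.739289 + p_d*4.523596] = 1.216861


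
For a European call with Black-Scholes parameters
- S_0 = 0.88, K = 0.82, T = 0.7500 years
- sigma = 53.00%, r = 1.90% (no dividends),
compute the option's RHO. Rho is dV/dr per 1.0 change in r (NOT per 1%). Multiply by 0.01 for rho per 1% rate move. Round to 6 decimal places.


Answer: Rho = 0.292366

Derivation:
d1 = 0.4143960255; d2 = -0.0445974385
phi(d1) = 0.3661176438; exp(-qT) = 1.0000000000; exp(-rT) = 0.9858510507
N(d2) = 0.4822140922
Rho = K*T*exp(-rT)*N(d2) = 0.8200 * 0.7500 * 0.9858510507 * 0.4822140922 = 0.292366


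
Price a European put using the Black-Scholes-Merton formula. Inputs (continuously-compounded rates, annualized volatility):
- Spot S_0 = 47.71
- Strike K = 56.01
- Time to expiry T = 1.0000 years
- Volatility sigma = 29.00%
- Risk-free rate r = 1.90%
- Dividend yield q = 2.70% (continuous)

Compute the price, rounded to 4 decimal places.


Answer: Price = 11.0523

Derivation:
d1 = (ln(S/K) + (r - q + 0.5*sigma^2) * T) / (sigma * sqrt(T)) = -0.43565251
d2 = d1 - sigma * sqrt(T) = -0.72565251
exp(-rT) = 0.98117936; exp(-qT) = 0.97336124
P = K * exp(-rT) * N(-d2) - S_0 * exp(-qT) * N(-d1)
N(-d1) = 0.66845557; N(-d2) = 0.76597409
P = 56.0100 * 0.98117936 * 0.76597409 - 47.7100 * 0.97336124 * 0.66845557 = 11.0523


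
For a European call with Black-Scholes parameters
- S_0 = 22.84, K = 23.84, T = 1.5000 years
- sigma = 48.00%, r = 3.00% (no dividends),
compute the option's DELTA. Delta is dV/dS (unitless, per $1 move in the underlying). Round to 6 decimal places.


d1 = 0.2975935143; d2 = -0.2902840240
phi(d1) = 0.3816621510; exp(-qT) = 1.0000000000; exp(-rT) = 0.9559974818
N(d1) = 0.6169932874
Delta = exp(-qT) * N(d1) = 1.0000000000 * 0.6169932874 = 0.616993

Answer: Delta = 0.616993


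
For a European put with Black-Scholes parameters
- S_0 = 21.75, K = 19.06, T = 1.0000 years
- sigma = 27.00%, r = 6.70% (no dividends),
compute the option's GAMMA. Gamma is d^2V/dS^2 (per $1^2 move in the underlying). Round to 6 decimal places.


Answer: Gamma = 0.046444

Derivation:
d1 = 0.8721179974; d2 = 0.6021179974
phi(d1) = 0.2727407868; exp(-qT) = 1.0000000000; exp(-rT) = 0.9351952013
Gamma = exp(-qT) * phi(d1) / (S * sigma * sqrt(T)) = 1.0000000000 * 0.2727407868 / (21.7500 * 0.2700 * 1.0000000000) = 0.046444


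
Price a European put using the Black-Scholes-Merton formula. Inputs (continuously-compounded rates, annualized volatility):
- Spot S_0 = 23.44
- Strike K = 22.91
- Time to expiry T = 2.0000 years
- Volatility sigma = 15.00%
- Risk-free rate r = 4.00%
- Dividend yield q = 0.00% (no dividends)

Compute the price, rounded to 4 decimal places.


Answer: Price = 0.9536

Derivation:
d1 = (ln(S/K) + (r - q + 0.5*sigma^2) * T) / (sigma * sqrt(T)) = 0.59100206
d2 = d1 - sigma * sqrt(T) = 0.37887002
exp(-rT) = 0.92311635; exp(-qT) = 1.00000000
P = K * exp(-rT) * N(-d2) - S_0 * exp(-qT) * N(-d1)
N(-d1) = 0.27725952; N(-d2) = 0.35239219
P = 22.9100 * 0.92311635 * 0.35239219 - 23.4400 * 1.00000000 * 0.27725952 = 0.9536


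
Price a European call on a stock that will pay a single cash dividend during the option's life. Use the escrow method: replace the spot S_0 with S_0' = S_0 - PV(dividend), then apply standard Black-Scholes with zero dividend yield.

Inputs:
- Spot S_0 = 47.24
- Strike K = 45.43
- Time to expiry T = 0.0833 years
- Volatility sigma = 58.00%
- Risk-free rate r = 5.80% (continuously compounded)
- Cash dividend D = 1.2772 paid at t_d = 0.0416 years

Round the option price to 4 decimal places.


PV(D) = D * exp(-r * t_d) = 1.2772 * 0.99759011 = 1.27412209
S_0' = S_0 - PV(D) = 47.2400 - 1.27412209 = 45.96587791
d1 = (ln(S_0'/K) + (r + sigma^2/2)*T) / (sigma*sqrt(T)) = 0.18261330
d2 = d1 - sigma*sqrt(T) = 0.01521521
exp(-rT) = 0.99518025
N(d1) = 0.57244928; N(d2) = 0.50606976
C = S_0' * N(d1) - K * exp(-rT) * N(d2) = 45.96587791 * 0.57244928 - 45.4300 * 0.99518025 * 0.50606976 = 3.4332

Answer: Price = 3.4332


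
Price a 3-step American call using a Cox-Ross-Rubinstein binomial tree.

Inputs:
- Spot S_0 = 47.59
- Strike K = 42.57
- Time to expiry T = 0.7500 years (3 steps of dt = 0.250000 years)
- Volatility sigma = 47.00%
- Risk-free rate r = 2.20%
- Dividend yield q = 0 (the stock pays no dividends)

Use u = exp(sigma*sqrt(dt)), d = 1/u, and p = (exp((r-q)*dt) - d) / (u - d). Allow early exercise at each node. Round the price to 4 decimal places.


Answer: Price = V(0,0) = 10.7600

Derivation:
dt = T/N = 0.250000
u = exp(sigma*sqrt(dt)) = 1.264909; d = 1/u = 0.790571
p = (exp((r-q)*dt) - d) / (u - d) = 0.453146
Discount per step: exp(-r*dt) = 0.994515
Stock lattice S(k, i) with i counting down-moves:
  k=0: S(0,0) = 47.5900
  k=1: S(1,0) = 60.1970; S(1,1) = 37.6233
  k=2: S(2,0) = 76.1437; S(2,1) = 47.5900; S(2,2) = 29.7439
  k=3: S(3,0) = 96.3149; S(3,1) = 60.1970; S(3,2) = 37.6233; S(3,3) = 23.5146
Terminal payoffs V(N, i) = max(S_T - K, 0):
  V(3,0) = 53.744864; V(3,1) = 17.627008; V(3,2) = 0.000000; V(3,3) = 0.000000
Backward induction: V(k, i) = exp(-r*dt) * [p * V(k+1, i) + (1-p) * V(k+1, i+1)]; then take max(V_cont, immediate exercise) for American.
  V(2,0) = exp(-r*dt) * [p*53.744864 + (1-p)*17.627008] = 33.807216; exercise = 33.573724; V(2,0) = max -> 33.807216
  V(2,1) = exp(-r*dt) * [p*17.627008 + (1-p)*0.000000] = 7.943796; exercise = 5.020000; V(2,1) = max -> 7.943796
  V(2,2) = exp(-r*dt) * [p*0.000000 + (1-p)*0.000000] = 0.000000; exercise = 0.000000; V(2,2) = max -> 0.000000
  V(1,0) = exp(-r*dt) * [p*33.807216 + (1-p)*7.943796] = 19.555846; exercise = 17.627008; V(1,0) = max -> 19.555846
  V(1,1) = exp(-r*dt) * [p*7.943796 + (1-p)*0.000000] = 3.579955; exercise = 0.000000; V(1,1) = max -> 3.579955
  V(0,0) = exp(-r*dt) * [p*19.555846 + (1-p)*3.579955] = 10.760022; exercise = 5.020000; V(0,0) = max -> 10.760022


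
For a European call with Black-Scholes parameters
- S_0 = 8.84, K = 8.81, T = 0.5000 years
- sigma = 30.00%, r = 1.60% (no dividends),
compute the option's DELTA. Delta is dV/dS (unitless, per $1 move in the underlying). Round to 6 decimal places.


Answer: Delta = 0.563482

Derivation:
d1 = 0.1598034771; d2 = -0.0523285572
phi(d1) = 0.3938807388; exp(-qT) = 1.0000000000; exp(-rT) = 0.9920319148
N(d1) = 0.5634820575
Delta = exp(-qT) * N(d1) = 1.0000000000 * 0.5634820575 = 0.563482


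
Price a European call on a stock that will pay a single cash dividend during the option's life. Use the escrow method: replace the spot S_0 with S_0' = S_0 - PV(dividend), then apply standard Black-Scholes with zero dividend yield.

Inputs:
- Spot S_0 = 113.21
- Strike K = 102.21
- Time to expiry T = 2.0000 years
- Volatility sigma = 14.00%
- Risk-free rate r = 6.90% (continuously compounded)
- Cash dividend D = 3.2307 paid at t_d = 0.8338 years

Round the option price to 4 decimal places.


PV(D) = D * exp(-r * t_d) = 3.2307 * 0.94409149 = 3.05007638
S_0' = S_0 - PV(D) = 113.2100 - 3.05007638 = 110.15992362
d1 = (ln(S_0'/K) + (r + sigma^2/2)*T) / (sigma*sqrt(T)) = 1.17432072
d2 = d1 - sigma*sqrt(T) = 0.97633082
exp(-rT) = 0.87109869
N(d1) = 0.87986671; N(d2) = 0.83554972
C = S_0' * N(d1) - K * exp(-rT) * N(d2) = 110.15992362 * 0.87986671 - 102.2100 * 0.87109869 * 0.83554972 = 22.5329

Answer: Price = 22.5329


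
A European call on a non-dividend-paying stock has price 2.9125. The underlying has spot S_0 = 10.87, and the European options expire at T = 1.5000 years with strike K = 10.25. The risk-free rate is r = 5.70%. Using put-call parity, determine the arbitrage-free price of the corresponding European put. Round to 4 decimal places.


Put-call parity: C - P = S_0 * exp(-qT) - K * exp(-rT).
S_0 * exp(-qT) = 10.8700 * 1.00000000 = 10.87000000
K * exp(-rT) = 10.2500 * 0.91805314 = 9.41004472
P = C - S*exp(-qT) + K*exp(-rT)
P = 2.9125 - 10.87000000 + 9.41004472 = 1.4525

Answer: Put price = 1.4525


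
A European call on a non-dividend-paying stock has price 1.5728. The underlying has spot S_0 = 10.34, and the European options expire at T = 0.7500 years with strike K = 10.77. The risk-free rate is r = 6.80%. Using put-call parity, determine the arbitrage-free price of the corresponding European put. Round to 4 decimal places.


Answer: Put price = 1.4673

Derivation:
Put-call parity: C - P = S_0 * exp(-qT) - K * exp(-rT).
S_0 * exp(-qT) = 10.3400 * 1.00000000 = 10.34000000
K * exp(-rT) = 10.7700 * 0.95027867 = 10.23450128
P = C - S*exp(-qT) + K*exp(-rT)
P = 1.5728 - 10.34000000 + 10.23450128 = 1.4673


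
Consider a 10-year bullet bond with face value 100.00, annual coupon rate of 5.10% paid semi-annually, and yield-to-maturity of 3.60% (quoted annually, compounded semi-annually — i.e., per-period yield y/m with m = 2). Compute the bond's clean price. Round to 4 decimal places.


Coupon per period c = face * coupon_rate / m = 2.550000
Periods per year m = 2; per-period yield y/m = 0.018000
Number of cashflows N = 20
Cashflows (t years, CF_t, discount factor 1/(1+y/m)^(m*t), PV):
  t = 0.5000: CF_t = 2.550000, DF = 0.982318, PV = 2.504912
  t = 1.0000: CF_t = 2.550000, DF = 0.964949, PV = 2.460620
  t = 1.5000: CF_t = 2.550000, DF = 0.947887, PV = 2.417112
  t = 2.0000: CF_t = 2.550000, DF = 0.931127, PV = 2.374374
  t = 2.5000: CF_t = 2.550000, DF = 0.914663, PV = 2.332391
  t = 3.0000: CF_t = 2.550000, DF = 0.898490, PV = 2.291150
  t = 3.5000: CF_t = 2.550000, DF = 0.882603, PV = 2.250638
  t = 4.0000: CF_t = 2.550000, DF = 0.866997, PV = 2.210843
  t = 4.5000: CF_t = 2.550000, DF = 0.851667, PV = 2.171752
  t = 5.0000: CF_t = 2.550000, DF = 0.836608, PV = 2.133351
  t = 5.5000: CF_t = 2.550000, DF = 0.821816, PV = 2.095630
  t = 6.0000: CF_t = 2.550000, DF = 0.807285, PV = 2.058576
  t = 6.5000: CF_t = 2.550000, DF = 0.793010, PV = 2.022177
  t = 7.0000: CF_t = 2.550000, DF = 0.778989, PV = 1.986421
  t = 7.5000: CF_t = 2.550000, DF = 0.765215, PV = 1.951298
  t = 8.0000: CF_t = 2.550000, DF = 0.751684, PV = 1.916795
  t = 8.5000: CF_t = 2.550000, DF = 0.738393, PV = 1.882903
  t = 9.0000: CF_t = 2.550000, DF = 0.725337, PV = 1.849610
  t = 9.5000: CF_t = 2.550000, DF = 0.712512, PV = 1.816906
  t = 10.0000: CF_t = 102.550000, DF = 0.699914, PV = 71.776141
Price P = sum_t PV_t = 112.503599

Answer: Price = 112.5036


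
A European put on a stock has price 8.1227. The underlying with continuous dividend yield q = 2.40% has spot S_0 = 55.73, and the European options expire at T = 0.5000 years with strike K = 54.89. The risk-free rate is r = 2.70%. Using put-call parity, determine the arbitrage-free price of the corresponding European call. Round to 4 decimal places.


Answer: Call price = 9.0340

Derivation:
Put-call parity: C - P = S_0 * exp(-qT) - K * exp(-rT).
S_0 * exp(-qT) = 55.7300 * 0.98807171 = 55.06523656
K * exp(-rT) = 54.8900 * 0.98659072 = 54.15396442
C = P + S*exp(-qT) - K*exp(-rT)
C = 8.1227 + 55.06523656 - 54.15396442 = 9.0340


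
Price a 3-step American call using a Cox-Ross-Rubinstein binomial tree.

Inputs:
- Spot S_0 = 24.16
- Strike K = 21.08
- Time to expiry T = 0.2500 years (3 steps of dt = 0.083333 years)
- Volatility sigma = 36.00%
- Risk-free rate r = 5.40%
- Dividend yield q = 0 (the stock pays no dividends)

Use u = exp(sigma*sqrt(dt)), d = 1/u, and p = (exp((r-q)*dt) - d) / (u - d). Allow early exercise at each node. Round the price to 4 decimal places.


dt = T/N = 0.083333
u = exp(sigma*sqrt(dt)) = 1.109515; d = 1/u = 0.901295
p = (exp((r-q)*dt) - d) / (u - d) = 0.495703
Discount per step: exp(-r*dt) = 0.995510
Stock lattice S(k, i) with i counting down-moves:
  k=0: S(0,0) = 24.1600
  k=1: S(1,0) = 26.8059; S(1,1) = 21.7753
  k=2: S(2,0) = 29.7415; S(2,1) = 24.1600; S(2,2) = 19.6259
  k=3: S(3,0) = 32.9987; S(3,1) = 26.8059; S(3,2) = 21.7753; S(3,3) = 17.6888
Terminal payoffs V(N, i) = max(S_T - K, 0):
  V(3,0) = 11.918679; V(3,1) = 5.725884; V(3,2) = 0.695279; V(3,3) = 0.000000
Backward induction: V(k, i) = exp(-r*dt) * [p * V(k+1, i) + (1-p) * V(k+1, i+1)]; then take max(V_cont, immediate exercise) for American.
  V(2,0) = exp(-r*dt) * [p*11.918679 + (1-p)*5.725884] = 8.756179; exercise = 8.661533; V(2,0) = max -> 8.756179
  V(2,1) = exp(-r*dt) * [p*5.725884 + (1-p)*0.695279] = 3.174647; exercise = 3.080000; V(2,1) = max -> 3.174647
  V(2,2) = exp(-r*dt) * [p*0.695279 + (1-p)*0.000000] = 0.343104; exercise = 0.000000; V(2,2) = max -> 0.343104
  V(1,0) = exp(-r*dt) * [p*8.756179 + (1-p)*3.174647] = 5.914753; exercise = 5.725884; V(1,0) = max -> 5.914753
  V(1,1) = exp(-r*dt) * [p*3.174647 + (1-p)*0.343104] = 1.738866; exercise = 0.695279; V(1,1) = max -> 1.738866
  V(0,0) = exp(-r*dt) * [p*5.914753 + (1-p)*1.738866] = 3.791764; exercise = 3.080000; V(0,0) = max -> 3.791764

Answer: Price = V(0,0) = 3.7918
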